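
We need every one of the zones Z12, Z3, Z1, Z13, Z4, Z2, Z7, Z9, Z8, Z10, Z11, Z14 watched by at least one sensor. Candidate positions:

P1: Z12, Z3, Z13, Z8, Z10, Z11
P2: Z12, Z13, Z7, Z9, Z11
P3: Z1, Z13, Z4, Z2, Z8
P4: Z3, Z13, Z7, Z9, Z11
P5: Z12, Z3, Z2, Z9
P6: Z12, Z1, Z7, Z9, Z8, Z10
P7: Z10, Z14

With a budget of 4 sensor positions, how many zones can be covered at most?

Choosing P1, P2, P3, P7 covers {Z12, Z3, Z1, Z13, Z4, Z2, Z7, Z9, Z8, Z10, Z11, Z14} — 12 zones.
That is all 12 zones.

12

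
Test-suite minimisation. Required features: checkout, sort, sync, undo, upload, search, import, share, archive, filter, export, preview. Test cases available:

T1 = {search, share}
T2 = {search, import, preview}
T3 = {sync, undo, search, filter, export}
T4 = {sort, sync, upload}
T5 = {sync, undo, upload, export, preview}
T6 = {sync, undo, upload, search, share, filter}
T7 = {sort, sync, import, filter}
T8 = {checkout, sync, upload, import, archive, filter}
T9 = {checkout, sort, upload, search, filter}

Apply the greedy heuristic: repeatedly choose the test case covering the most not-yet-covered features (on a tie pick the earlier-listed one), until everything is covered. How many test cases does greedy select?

4

Pick 1: T6 covers 6 new features (sync, undo, upload, search, share, filter).
Pick 2: T8 covers 3 new features (checkout, import, archive).
Pick 3: T5 covers 2 new features (export, preview).
Pick 4: T4 covers 1 new features (sort).
Greedy uses 4 test cases.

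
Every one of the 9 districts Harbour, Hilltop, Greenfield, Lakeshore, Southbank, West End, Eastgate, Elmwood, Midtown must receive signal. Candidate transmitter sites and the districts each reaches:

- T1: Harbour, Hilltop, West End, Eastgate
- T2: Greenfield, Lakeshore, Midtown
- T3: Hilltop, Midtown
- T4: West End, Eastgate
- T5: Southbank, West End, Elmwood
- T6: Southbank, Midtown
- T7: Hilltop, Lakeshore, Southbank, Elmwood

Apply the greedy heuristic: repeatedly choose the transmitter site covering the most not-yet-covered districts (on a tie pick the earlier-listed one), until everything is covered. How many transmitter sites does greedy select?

Pick 1: T1 covers 4 new districts (Harbour, Hilltop, West End, Eastgate).
Pick 2: T2 covers 3 new districts (Greenfield, Lakeshore, Midtown).
Pick 3: T5 covers 2 new districts (Southbank, Elmwood).
Greedy uses 3 transmitter sites.

3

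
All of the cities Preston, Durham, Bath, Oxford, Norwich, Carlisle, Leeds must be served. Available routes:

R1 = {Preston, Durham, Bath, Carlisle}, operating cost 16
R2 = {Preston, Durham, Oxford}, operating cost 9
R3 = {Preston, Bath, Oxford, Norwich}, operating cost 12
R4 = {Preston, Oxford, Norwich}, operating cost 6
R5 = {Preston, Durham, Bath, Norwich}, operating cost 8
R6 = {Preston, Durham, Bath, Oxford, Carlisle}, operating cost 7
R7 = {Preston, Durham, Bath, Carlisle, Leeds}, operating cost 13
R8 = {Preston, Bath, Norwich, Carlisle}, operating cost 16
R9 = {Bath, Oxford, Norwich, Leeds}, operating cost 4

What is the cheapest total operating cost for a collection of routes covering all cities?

11

R6, R9 cover every city at operating cost 7 + 4 = 11.
Any cover uses at least 2 routes; among all covering selections none totals below 11.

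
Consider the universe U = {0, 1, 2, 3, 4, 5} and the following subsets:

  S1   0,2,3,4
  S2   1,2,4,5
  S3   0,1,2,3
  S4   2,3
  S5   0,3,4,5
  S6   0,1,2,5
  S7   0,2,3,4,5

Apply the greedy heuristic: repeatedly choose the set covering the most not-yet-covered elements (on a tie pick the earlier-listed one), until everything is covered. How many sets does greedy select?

Pick 1: S7 covers 5 new elements (0, 2, 3, 4, 5).
Pick 2: S2 covers 1 new elements (1).
Greedy uses 2 sets.

2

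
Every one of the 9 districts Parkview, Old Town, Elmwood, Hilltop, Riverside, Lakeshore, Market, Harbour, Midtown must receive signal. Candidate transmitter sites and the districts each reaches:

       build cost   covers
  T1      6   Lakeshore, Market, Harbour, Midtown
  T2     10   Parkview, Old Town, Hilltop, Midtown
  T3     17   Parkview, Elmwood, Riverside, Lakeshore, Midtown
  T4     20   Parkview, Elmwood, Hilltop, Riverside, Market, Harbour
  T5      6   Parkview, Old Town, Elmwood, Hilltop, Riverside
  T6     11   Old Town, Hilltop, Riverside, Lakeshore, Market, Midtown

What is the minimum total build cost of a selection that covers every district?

T1, T5 cover every district at build cost 6 + 6 = 12.
Any cover uses at least 2 transmitter sites; among all covering selections none totals below 12.

12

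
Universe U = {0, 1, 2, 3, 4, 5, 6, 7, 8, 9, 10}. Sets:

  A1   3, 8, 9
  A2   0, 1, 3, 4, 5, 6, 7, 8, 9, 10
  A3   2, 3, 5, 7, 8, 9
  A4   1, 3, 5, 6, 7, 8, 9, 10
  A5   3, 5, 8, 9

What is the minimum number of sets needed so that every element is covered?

2

A2, A3 together cover {0, 1, 2, 3, 4, 5, 6, 7, 8, 9, 10} — every element.
No single set contains all 11 elements, so 2 is optimal.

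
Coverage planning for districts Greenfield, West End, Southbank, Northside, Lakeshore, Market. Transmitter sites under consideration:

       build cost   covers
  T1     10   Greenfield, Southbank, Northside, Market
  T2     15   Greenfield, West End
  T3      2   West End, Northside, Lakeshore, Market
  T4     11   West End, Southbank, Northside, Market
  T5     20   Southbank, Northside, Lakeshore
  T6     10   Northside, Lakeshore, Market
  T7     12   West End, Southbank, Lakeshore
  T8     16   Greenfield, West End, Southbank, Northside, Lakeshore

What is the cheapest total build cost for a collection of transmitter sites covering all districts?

T1, T3 cover every district at build cost 10 + 2 = 12.
Any cover uses at least 2 transmitter sites; among all covering selections none totals below 12.

12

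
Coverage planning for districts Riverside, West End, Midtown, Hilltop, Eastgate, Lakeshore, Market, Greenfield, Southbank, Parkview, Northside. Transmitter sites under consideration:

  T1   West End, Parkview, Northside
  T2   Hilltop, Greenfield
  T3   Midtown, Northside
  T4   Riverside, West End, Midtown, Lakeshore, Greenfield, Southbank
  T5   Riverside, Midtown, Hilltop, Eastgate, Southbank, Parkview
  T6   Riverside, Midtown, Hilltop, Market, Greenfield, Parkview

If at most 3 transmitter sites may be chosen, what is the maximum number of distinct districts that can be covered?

Choosing T1, T4, T5 covers {Riverside, West End, Midtown, Hilltop, Eastgate, Lakeshore, Greenfield, Southbank, Parkview, Northside} — 10 districts.
No choice of 3 transmitter sites does better; here Market is left uncovered.

10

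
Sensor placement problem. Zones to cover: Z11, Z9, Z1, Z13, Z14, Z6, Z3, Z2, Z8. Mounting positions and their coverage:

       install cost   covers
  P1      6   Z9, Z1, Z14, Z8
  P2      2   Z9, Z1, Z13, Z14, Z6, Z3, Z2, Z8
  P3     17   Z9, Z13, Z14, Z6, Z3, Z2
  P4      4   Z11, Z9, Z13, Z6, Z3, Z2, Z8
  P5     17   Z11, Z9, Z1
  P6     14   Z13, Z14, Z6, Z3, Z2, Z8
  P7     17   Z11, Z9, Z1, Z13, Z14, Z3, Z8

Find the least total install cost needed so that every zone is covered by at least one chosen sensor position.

6

P2, P4 cover every zone at install cost 2 + 4 = 6.
Any cover uses at least 2 sensor positions; among all covering selections none totals below 6.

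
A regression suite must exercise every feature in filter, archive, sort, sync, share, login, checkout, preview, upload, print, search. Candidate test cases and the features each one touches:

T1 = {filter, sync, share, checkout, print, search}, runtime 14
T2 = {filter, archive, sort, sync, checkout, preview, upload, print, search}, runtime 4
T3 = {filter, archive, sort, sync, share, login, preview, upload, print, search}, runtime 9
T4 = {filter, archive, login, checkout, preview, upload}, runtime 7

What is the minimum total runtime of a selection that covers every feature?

13

T2, T3 cover every feature at runtime 4 + 9 = 13.
Any cover uses at least 2 test cases; among all covering selections none totals below 13.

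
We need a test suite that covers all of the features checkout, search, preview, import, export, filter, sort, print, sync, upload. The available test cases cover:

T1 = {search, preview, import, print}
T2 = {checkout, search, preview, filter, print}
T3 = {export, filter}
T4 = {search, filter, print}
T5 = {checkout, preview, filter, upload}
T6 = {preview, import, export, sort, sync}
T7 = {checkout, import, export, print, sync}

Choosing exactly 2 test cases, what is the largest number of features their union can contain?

Choosing T2, T6 covers {checkout, search, preview, import, export, filter, sort, print, sync} — 9 features.
No choice of 2 test cases does better; here upload is left uncovered.

9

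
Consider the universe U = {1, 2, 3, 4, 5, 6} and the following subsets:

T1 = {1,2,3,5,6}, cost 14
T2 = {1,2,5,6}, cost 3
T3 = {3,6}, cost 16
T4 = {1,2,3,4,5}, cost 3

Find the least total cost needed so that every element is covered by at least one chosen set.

T2, T4 cover every element at cost 3 + 3 = 6.
Any cover uses at least 2 sets; among all covering selections none totals below 6.

6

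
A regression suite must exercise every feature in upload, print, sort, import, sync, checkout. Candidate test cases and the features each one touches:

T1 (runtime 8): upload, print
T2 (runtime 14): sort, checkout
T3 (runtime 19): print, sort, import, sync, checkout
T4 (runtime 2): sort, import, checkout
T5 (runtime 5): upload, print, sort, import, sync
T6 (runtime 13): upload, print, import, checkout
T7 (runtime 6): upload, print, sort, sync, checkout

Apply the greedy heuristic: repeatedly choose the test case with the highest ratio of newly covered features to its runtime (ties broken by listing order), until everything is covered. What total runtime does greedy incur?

7

Pick 1: T4 adds 3 new (sort, import, checkout) at runtime 2 (ratio 3/2).
Pick 2: T5 adds 3 new (upload, print, sync) at runtime 5 (ratio 3/5).
Greedy total runtime: 2 + 5 = 7.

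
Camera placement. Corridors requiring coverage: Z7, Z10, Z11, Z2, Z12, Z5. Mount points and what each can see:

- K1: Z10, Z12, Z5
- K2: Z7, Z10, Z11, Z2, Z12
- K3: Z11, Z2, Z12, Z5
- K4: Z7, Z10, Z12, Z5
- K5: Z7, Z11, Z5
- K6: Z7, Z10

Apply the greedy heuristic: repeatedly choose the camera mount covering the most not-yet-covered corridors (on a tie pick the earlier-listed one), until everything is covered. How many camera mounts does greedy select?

2

Pick 1: K2 covers 5 new corridors (Z7, Z10, Z11, Z2, Z12).
Pick 2: K1 covers 1 new corridors (Z5).
Greedy uses 2 camera mounts.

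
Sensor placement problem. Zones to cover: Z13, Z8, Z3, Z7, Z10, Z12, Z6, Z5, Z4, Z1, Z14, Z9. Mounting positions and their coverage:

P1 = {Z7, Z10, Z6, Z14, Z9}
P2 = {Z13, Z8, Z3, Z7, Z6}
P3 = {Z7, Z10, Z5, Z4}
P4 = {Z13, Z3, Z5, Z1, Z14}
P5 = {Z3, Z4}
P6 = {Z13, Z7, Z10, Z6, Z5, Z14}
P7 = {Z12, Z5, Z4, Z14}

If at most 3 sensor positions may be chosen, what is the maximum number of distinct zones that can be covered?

Choosing P1, P2, P7 covers {Z13, Z8, Z3, Z7, Z10, Z12, Z6, Z5, Z4, Z14, Z9} — 11 zones.
No choice of 3 sensor positions does better; here Z1 is left uncovered.

11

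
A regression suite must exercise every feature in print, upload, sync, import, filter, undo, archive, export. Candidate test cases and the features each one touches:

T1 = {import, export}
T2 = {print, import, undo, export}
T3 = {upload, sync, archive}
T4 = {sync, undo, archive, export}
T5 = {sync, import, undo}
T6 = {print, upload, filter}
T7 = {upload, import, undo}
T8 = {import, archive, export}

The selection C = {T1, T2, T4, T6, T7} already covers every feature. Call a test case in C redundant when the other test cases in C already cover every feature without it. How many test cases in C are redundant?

Drop T1: the rest still cover every feature — redundant.
Drop T2: the rest still cover every feature — redundant.
Drop T4: sync, archive uncovered — not redundant.
Drop T6: filter uncovered — not redundant.
Drop T7: the rest still cover every feature — redundant.
3 redundant: T1, T2, T7.

3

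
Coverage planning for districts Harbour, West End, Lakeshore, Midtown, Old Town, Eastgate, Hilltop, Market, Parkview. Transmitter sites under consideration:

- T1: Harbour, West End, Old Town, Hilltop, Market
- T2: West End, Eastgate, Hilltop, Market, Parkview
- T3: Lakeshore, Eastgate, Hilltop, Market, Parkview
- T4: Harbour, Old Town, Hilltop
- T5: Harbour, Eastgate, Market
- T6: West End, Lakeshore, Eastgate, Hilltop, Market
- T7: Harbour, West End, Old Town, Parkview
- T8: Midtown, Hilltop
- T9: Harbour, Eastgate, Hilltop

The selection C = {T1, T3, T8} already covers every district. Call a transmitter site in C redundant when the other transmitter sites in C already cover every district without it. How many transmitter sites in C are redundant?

0

Drop T1: Harbour, West End, Old Town uncovered — not redundant.
Drop T3: Lakeshore, Eastgate, Parkview uncovered — not redundant.
Drop T8: Midtown uncovered — not redundant.
None of the transmitter sites in C is redundant.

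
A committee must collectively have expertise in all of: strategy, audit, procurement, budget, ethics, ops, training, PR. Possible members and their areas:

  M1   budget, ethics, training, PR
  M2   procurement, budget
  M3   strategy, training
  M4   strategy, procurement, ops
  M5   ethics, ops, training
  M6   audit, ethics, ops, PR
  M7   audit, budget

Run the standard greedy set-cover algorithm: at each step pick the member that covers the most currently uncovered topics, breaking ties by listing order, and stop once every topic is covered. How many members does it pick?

3

Pick 1: M1 covers 4 new topics (budget, ethics, training, PR).
Pick 2: M4 covers 3 new topics (strategy, procurement, ops).
Pick 3: M6 covers 1 new topics (audit).
Greedy uses 3 members.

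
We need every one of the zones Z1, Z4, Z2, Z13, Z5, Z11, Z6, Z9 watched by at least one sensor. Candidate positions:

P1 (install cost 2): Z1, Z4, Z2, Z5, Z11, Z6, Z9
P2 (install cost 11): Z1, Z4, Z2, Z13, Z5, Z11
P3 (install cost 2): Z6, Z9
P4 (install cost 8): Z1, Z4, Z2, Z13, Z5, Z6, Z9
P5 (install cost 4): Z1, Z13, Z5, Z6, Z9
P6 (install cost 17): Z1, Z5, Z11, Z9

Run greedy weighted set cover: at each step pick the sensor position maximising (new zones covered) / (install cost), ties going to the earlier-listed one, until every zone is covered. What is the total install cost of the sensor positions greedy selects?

Pick 1: P1 adds 7 new (Z1, Z4, Z2, Z5, Z11, Z6, Z9) at install cost 2 (ratio 7/2).
Pick 2: P5 adds 1 new (Z13) at install cost 4 (ratio 1/4).
Greedy total install cost: 2 + 4 = 6.

6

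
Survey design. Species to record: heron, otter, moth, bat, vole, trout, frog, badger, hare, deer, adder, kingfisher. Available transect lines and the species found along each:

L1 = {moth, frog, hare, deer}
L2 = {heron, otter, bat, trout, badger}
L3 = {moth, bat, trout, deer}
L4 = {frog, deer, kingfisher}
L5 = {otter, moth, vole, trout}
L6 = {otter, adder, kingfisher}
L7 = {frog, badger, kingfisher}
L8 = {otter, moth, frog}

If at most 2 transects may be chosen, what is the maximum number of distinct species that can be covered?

Choosing L1, L2 covers {heron, otter, moth, bat, trout, frog, badger, hare, deer} — 9 species.
No choice of 2 transects does better; here vole, adder, kingfisher are left uncovered.

9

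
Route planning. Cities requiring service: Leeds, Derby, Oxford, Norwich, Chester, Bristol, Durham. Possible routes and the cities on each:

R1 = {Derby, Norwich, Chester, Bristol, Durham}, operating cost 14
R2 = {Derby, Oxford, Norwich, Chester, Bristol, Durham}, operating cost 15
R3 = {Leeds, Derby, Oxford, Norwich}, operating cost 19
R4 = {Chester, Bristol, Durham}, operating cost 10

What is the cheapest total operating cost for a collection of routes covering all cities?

29

R3, R4 cover every city at operating cost 19 + 10 = 29.
Any cover uses at least 2 routes; among all covering selections none totals below 29.
Greedy by coverage-per-operating cost would pick R2, R3 for 34 — worse than the optimum 29.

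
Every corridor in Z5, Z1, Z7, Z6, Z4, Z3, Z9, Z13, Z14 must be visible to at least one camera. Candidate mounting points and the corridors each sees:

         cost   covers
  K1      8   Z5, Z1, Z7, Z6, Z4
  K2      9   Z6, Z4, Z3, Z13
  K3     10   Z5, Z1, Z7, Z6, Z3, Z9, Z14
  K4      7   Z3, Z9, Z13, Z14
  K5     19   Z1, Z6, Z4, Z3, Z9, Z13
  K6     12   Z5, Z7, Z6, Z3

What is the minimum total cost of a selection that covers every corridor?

15

K1, K4 cover every corridor at cost 8 + 7 = 15.
Any cover uses at least 2 camera mounts; among all covering selections none totals below 15.
Greedy by coverage-per-cost would pick K3, K2 for 19 — worse than the optimum 15.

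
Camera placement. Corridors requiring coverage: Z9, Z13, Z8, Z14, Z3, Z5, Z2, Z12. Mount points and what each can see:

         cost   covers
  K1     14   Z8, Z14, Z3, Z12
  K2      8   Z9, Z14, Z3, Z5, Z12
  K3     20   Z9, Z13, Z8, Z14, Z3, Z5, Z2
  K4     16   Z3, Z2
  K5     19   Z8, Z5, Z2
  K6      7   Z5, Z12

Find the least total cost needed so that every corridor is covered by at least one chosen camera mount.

27

K3, K6 cover every corridor at cost 20 + 7 = 27.
Any cover uses at least 2 camera mounts; among all covering selections none totals below 27.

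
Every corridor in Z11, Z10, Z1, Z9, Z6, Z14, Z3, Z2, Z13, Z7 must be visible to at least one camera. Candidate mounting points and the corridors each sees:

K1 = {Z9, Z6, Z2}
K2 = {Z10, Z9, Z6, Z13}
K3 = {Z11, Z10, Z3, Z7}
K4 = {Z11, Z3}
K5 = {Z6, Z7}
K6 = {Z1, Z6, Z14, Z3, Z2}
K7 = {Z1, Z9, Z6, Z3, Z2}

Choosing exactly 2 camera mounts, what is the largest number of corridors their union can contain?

Choosing K2, K6 covers {Z10, Z1, Z9, Z6, Z14, Z3, Z2, Z13} — 8 corridors.
No choice of 2 camera mounts does better; here Z11, Z7 are left uncovered.

8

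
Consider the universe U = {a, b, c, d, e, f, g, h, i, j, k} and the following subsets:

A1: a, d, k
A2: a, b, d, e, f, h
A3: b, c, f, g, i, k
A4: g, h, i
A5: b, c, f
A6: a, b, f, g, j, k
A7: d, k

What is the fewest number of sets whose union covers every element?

3

A2, A3, A6 together cover {a, b, c, d, e, f, g, h, i, j, k} — every element.
No 2 of the 7 sets cover everything (all 21 pairs fall short), so 3 is minimum.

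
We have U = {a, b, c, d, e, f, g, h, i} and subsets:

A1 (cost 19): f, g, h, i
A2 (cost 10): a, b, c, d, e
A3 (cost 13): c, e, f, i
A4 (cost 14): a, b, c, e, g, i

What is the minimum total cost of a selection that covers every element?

29

A1, A2 cover every element at cost 19 + 10 = 29.
Any cover uses at least 2 sets; among all covering selections none totals below 29.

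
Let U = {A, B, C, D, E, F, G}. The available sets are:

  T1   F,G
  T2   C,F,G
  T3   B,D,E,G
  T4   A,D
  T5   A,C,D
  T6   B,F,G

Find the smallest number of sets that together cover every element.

T1, T3, T5 together cover {A, B, C, D, E, F, G} — every element.
No 2 of the 6 sets cover everything (all 15 pairs fall short), so 3 is minimum.

3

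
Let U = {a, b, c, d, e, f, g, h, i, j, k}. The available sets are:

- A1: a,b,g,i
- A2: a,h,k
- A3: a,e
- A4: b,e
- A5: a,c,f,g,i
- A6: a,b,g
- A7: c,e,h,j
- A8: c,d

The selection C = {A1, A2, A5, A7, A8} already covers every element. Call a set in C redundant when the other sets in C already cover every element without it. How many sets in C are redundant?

Drop A1: b uncovered — not redundant.
Drop A2: k uncovered — not redundant.
Drop A5: f uncovered — not redundant.
Drop A7: e, j uncovered — not redundant.
Drop A8: d uncovered — not redundant.
None of the sets in C is redundant.

0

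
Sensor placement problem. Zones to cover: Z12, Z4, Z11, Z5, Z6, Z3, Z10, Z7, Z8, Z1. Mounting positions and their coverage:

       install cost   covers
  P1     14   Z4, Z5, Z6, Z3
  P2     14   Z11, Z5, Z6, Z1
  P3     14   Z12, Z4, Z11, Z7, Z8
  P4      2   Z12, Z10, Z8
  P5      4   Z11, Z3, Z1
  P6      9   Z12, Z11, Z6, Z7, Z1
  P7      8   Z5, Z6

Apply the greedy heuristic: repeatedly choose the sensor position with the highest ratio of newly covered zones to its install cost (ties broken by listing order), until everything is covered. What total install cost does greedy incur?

28

Pick 1: P4 adds 3 new (Z12, Z10, Z8) at install cost 2 (ratio 3/2).
Pick 2: P5 adds 3 new (Z11, Z3, Z1) at install cost 4 (ratio 3/4).
Pick 3: P7 adds 2 new (Z5, Z6) at install cost 8 (ratio 2/8).
Pick 4: P3 adds 2 new (Z4, Z7) at install cost 14 (ratio 2/14).
Greedy total install cost: 2 + 4 + 8 + 14 = 28. (The true optimum is 25, so greedy overshoots here.)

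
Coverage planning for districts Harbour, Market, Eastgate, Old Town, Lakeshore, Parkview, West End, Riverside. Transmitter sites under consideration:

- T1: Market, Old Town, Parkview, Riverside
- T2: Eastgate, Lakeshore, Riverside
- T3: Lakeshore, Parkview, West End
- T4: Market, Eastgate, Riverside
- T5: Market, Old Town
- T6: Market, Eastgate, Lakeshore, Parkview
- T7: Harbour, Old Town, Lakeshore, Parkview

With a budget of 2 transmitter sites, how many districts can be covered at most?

Choosing T4, T7 covers {Harbour, Market, Eastgate, Old Town, Lakeshore, Parkview, Riverside} — 7 districts.
No choice of 2 transmitter sites does better; here West End is left uncovered.

7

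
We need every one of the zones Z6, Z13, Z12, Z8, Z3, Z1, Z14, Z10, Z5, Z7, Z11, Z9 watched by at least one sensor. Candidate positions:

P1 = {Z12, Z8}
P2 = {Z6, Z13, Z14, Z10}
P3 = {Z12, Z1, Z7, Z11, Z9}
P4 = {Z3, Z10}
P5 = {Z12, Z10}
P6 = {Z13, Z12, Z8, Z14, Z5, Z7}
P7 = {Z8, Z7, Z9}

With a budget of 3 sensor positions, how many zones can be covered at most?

Choosing P2, P3, P6 covers {Z6, Z13, Z12, Z8, Z1, Z14, Z10, Z5, Z7, Z11, Z9} — 11 zones.
No choice of 3 sensor positions does better; here Z3 is left uncovered.

11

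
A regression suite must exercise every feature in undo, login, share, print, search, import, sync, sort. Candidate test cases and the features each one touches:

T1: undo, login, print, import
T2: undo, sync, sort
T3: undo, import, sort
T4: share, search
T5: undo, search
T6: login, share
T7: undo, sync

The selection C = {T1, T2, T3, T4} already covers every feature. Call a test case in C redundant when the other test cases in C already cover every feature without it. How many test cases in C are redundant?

1

Drop T1: login, print uncovered — not redundant.
Drop T2: sync uncovered — not redundant.
Drop T3: the rest still cover every feature — redundant.
Drop T4: share, search uncovered — not redundant.
1 redundant: T3.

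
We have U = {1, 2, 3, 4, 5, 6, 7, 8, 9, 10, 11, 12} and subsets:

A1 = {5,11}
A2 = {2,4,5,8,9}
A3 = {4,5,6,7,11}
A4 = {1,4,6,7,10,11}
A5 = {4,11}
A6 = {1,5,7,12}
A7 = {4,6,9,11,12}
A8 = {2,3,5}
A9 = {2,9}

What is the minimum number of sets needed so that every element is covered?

A2, A4, A6, A8 together cover {1, 2, 3, 4, 5, 6, 7, 8, 9, 10, 11, 12} — every element.
No 3 of the 9 sets cover everything (all 84 triples fall short), so 4 is minimum.

4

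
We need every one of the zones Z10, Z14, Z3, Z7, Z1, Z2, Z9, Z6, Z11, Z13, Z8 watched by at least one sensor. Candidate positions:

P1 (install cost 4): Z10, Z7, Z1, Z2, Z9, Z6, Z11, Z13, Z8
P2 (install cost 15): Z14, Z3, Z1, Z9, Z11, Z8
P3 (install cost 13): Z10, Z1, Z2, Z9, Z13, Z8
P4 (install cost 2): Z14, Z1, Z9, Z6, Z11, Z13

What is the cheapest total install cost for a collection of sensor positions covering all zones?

P1, P2 cover every zone at install cost 4 + 15 = 19.
Any cover uses at least 2 sensor positions; among all covering selections none totals below 19.

19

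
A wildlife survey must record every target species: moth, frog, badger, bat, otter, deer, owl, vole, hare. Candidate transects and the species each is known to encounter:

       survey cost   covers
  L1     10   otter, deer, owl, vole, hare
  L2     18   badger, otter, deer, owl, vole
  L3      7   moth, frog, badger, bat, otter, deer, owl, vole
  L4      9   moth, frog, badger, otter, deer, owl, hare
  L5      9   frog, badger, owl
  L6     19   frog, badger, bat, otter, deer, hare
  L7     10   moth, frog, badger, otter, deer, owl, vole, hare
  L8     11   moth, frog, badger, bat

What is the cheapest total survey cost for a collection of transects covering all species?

L3, L4 cover every species at survey cost 7 + 9 = 16.
Any cover uses at least 2 transects; among all covering selections none totals below 16.

16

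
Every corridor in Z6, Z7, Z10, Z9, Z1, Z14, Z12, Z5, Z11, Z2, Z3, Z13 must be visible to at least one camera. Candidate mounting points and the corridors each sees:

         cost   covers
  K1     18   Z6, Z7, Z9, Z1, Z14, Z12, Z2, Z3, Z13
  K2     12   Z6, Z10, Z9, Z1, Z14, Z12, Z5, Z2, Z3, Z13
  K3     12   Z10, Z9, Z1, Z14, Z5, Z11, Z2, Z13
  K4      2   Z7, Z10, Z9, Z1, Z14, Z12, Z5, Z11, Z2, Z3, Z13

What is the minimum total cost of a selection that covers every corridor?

K2, K4 cover every corridor at cost 12 + 2 = 14.
Any cover uses at least 2 camera mounts; among all covering selections none totals below 14.

14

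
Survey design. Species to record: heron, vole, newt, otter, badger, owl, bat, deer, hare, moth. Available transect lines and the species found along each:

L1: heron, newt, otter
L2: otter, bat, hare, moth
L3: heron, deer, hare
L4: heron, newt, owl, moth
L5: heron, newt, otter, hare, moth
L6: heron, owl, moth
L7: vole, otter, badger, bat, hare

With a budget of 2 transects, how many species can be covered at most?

9

Choosing L4, L7 covers {heron, vole, newt, otter, badger, owl, bat, hare, moth} — 9 species.
No choice of 2 transects does better; here deer is left uncovered.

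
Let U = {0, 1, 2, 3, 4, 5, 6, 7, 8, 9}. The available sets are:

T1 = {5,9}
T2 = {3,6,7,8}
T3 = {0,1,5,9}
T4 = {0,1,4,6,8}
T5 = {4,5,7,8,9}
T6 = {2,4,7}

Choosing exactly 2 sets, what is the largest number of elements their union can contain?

Choosing T2, T3 covers {0, 1, 3, 5, 6, 7, 8, 9} — 8 elements.
No choice of 2 sets does better; here 2, 4 are left uncovered.

8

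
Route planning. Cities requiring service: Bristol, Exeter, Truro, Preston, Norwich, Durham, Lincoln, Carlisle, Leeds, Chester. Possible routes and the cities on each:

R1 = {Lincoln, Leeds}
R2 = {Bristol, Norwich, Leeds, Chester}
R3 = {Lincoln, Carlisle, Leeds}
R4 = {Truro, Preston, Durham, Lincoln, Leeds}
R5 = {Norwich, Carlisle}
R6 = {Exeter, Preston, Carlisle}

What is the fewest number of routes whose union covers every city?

3

R2, R4, R6 together cover {Bristol, Exeter, Truro, Preston, Norwich, Durham, Lincoln, Carlisle, Leeds, Chester} — every city.
No 2 of the 6 routes cover everything (all 15 pairs fall short), so 3 is minimum.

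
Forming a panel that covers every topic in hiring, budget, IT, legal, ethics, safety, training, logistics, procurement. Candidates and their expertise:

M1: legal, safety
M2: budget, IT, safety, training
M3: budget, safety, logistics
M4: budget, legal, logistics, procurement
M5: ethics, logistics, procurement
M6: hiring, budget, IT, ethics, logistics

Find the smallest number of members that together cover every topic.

M2, M4, M6 together cover {hiring, budget, IT, legal, ethics, safety, training, logistics, procurement} — every topic.
No 2 of the 6 members cover everything (all 15 pairs fall short), so 3 is minimum.
Greedy (largest uncovered first) would take M6, M1, M2, M4 — 4 members — but 3 suffice.

3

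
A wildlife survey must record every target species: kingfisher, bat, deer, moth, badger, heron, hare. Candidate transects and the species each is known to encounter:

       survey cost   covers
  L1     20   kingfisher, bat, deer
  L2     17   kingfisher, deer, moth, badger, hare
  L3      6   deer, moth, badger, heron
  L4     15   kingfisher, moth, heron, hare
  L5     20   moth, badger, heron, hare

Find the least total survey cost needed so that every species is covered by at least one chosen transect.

40

L1, L5 cover every species at survey cost 20 + 20 = 40.
Any cover uses at least 2 transects; among all covering selections none totals below 40.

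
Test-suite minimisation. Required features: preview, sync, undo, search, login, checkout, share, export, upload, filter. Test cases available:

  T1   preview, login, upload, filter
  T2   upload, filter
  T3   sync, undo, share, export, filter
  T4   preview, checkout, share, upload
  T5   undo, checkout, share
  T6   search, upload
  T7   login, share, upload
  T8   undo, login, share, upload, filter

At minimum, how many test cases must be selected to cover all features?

4

T1, T3, T4, T6 together cover {preview, sync, undo, search, login, checkout, share, export, upload, filter} — every feature.
No 3 of the 8 test cases cover everything (all 56 triples fall short), so 4 is minimum.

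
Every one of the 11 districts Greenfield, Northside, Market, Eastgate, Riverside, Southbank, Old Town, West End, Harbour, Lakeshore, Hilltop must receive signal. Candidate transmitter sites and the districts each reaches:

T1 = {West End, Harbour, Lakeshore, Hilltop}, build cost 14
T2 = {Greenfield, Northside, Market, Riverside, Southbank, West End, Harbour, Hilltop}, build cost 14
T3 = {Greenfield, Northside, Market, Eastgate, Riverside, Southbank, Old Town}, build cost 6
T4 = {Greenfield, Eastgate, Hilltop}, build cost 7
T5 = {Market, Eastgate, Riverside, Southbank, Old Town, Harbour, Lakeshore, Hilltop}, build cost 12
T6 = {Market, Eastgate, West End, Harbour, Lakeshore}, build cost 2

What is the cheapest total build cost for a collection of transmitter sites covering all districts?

T3, T4, T6 cover every district at build cost 6 + 7 + 2 = 15.
Any cover uses at least 2 transmitter sites; among all covering selections none totals below 15.

15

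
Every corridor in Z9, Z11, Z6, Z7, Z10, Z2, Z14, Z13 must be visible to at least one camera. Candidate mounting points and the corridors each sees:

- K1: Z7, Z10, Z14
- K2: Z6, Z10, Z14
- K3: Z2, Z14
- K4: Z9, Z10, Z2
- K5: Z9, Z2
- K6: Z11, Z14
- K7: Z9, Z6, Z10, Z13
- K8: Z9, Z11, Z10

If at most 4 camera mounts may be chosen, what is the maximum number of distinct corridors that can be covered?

8

Choosing K1, K3, K6, K7 covers {Z9, Z11, Z6, Z7, Z10, Z2, Z14, Z13} — 8 corridors.
That is all 8 corridors.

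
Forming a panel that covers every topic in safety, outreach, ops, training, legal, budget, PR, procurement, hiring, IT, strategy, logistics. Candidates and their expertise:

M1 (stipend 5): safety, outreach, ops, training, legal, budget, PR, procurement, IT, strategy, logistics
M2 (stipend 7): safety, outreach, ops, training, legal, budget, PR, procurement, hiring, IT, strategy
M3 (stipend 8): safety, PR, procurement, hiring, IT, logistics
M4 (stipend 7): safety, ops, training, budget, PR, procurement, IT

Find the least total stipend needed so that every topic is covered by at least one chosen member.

M1, M2 cover every topic at stipend 5 + 7 = 12.
Any cover uses at least 2 members; among all covering selections none totals below 12.

12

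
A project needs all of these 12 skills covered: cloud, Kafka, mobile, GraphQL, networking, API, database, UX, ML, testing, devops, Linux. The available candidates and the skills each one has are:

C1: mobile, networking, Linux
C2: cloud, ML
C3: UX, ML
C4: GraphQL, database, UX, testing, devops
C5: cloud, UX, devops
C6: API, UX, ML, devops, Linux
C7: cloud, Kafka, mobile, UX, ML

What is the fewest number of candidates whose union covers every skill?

4

C1, C4, C6, C7 together cover {cloud, Kafka, mobile, GraphQL, networking, API, database, UX, ML, testing, devops, Linux} — every skill.
No 3 of the 7 candidates cover everything (all 35 triples fall short), so 4 is minimum.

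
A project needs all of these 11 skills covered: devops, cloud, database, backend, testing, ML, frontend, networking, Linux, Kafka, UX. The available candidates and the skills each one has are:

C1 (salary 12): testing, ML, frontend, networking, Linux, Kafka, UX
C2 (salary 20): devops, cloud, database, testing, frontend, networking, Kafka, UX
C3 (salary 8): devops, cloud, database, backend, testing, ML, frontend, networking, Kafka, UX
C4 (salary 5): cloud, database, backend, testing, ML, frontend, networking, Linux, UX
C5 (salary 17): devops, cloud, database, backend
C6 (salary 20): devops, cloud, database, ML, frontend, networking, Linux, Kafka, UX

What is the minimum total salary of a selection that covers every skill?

C3, C4 cover every skill at salary 8 + 5 = 13.
Any cover uses at least 2 candidates; among all covering selections none totals below 13.

13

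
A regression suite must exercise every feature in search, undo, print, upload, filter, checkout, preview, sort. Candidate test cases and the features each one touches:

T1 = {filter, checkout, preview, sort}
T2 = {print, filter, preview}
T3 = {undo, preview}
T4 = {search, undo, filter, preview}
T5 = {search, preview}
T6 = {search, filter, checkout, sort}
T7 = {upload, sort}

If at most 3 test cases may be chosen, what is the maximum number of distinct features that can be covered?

Choosing T1, T2, T4 covers {search, undo, print, filter, checkout, preview, sort} — 7 features.
No choice of 3 test cases does better; here upload is left uncovered.

7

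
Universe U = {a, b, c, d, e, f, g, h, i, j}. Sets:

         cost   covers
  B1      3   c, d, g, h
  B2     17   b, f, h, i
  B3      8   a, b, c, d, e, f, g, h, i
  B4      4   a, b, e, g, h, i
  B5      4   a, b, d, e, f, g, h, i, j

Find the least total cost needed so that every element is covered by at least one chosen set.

B1, B5 cover every element at cost 3 + 4 = 7.
Any cover uses at least 2 sets; among all covering selections none totals below 7.

7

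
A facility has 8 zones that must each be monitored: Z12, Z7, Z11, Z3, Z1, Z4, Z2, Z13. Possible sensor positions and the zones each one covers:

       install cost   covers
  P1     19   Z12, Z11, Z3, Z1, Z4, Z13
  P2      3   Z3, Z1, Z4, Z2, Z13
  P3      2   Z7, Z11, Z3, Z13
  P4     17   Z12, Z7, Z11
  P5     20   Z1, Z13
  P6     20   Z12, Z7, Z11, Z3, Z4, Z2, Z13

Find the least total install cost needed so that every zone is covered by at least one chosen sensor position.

P2, P4 cover every zone at install cost 3 + 17 = 20.
Any cover uses at least 2 sensor positions; among all covering selections none totals below 20.
Greedy by coverage-per-install cost would pick P3, P2, P4 for 22 — worse than the optimum 20.

20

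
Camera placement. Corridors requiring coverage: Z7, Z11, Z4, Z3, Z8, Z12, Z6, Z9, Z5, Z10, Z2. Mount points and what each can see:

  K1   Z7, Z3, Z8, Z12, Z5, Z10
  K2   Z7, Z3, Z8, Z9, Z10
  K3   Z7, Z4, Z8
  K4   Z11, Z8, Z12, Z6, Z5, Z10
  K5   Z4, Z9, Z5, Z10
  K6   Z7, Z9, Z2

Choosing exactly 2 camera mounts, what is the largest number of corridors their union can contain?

9

Choosing K2, K4 covers {Z7, Z11, Z3, Z8, Z12, Z6, Z9, Z5, Z10} — 9 corridors.
No choice of 2 camera mounts does better; here Z4, Z2 are left uncovered.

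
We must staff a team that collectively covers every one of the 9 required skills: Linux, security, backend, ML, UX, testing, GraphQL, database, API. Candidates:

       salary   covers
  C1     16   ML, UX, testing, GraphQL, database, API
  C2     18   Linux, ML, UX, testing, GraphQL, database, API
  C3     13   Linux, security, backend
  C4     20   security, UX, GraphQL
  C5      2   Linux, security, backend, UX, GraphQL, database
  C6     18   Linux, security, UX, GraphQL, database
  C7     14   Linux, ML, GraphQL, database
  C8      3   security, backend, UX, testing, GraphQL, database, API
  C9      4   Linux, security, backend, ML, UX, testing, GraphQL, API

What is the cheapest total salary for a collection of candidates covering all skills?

6

C5, C9 cover every skill at salary 2 + 4 = 6.
Any cover uses at least 2 candidates; among all covering selections none totals below 6.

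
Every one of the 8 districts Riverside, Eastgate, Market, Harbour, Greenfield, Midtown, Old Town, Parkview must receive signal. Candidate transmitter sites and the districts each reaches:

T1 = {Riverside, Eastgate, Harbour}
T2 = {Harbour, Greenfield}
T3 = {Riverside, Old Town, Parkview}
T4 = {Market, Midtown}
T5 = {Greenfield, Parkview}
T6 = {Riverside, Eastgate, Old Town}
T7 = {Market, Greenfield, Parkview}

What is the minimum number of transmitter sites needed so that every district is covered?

T1, T2, T3, T4 together cover {Riverside, Eastgate, Market, Harbour, Greenfield, Midtown, Old Town, Parkview} — every district.
No 3 of the 7 transmitter sites cover everything (all 35 triples fall short), so 4 is minimum.

4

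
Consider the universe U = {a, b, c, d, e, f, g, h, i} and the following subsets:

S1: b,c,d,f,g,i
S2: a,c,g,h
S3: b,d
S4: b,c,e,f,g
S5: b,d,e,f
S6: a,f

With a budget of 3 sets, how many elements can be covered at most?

Choosing S1, S2, S4 covers {a, b, c, d, e, f, g, h, i} — 9 elements.
That is all 9 elements.

9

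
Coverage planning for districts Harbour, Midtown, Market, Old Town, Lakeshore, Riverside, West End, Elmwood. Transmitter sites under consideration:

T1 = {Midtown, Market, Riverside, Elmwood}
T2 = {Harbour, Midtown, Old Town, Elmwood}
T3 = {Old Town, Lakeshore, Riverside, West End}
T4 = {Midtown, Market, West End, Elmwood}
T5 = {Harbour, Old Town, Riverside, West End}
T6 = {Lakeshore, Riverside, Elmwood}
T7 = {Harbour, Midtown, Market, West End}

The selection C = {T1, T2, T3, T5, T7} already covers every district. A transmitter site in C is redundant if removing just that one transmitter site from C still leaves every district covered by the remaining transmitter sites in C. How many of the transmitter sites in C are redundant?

Drop T1: the rest still cover every district — redundant.
Drop T2: the rest still cover every district — redundant.
Drop T3: Lakeshore uncovered — not redundant.
Drop T5: the rest still cover every district — redundant.
Drop T7: the rest still cover every district — redundant.
4 redundant: T1, T2, T5, T7.

4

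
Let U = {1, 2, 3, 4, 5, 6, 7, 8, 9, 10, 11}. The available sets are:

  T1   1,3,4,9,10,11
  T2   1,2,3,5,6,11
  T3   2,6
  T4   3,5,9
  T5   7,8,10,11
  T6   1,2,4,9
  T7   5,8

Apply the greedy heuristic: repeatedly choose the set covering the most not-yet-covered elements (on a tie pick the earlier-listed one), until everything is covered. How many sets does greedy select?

3

Pick 1: T1 covers 6 new elements (1, 3, 4, 9, 10, 11).
Pick 2: T2 covers 3 new elements (2, 5, 6).
Pick 3: T5 covers 2 new elements (7, 8).
Greedy uses 3 sets.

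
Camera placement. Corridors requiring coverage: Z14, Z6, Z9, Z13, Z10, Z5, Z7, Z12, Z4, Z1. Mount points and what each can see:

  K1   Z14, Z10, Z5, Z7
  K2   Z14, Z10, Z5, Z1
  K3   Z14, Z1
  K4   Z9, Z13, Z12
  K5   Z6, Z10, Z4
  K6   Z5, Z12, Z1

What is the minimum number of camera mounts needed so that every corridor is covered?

K1, K2, K4, K5 together cover {Z14, Z6, Z9, Z13, Z10, Z5, Z7, Z12, Z4, Z1} — every corridor.
No 3 of the 6 camera mounts cover everything (all 20 triples fall short), so 4 is minimum.

4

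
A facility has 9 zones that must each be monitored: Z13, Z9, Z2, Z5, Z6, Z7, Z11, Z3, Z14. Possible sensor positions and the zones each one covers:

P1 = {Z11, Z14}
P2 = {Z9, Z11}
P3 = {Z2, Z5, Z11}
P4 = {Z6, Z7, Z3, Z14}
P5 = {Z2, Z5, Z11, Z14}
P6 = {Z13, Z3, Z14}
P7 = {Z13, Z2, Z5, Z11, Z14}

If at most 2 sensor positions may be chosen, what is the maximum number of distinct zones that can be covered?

Choosing P4, P7 covers {Z13, Z2, Z5, Z6, Z7, Z11, Z3, Z14} — 8 zones.
No choice of 2 sensor positions does better; here Z9 is left uncovered.

8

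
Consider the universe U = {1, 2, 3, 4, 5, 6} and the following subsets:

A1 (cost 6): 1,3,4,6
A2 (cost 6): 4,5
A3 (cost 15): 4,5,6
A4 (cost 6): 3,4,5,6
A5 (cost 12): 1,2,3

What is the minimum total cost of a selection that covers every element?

18

A4, A5 cover every element at cost 6 + 12 = 18.
Any cover uses at least 2 sets; among all covering selections none totals below 18.
Greedy by coverage-per-cost would pick A1, A2, A5 for 24 — worse than the optimum 18.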